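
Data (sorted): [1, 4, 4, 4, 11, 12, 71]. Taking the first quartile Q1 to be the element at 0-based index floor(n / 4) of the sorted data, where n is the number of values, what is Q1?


The list has n = 7 elements.
Q1 index = floor(7 / 4) = floor(1.75) = 1
Counting from index 0 in the sorted data, the element at index 1 is 4.
Final answer: 4


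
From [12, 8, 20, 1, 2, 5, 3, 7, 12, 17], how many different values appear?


List all unique values:
Distinct values: [1, 2, 3, 5, 7, 8, 12, 17, 20]
Count = 9
Final answer: 9


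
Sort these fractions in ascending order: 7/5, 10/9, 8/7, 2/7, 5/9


Convert to decimal for comparison:
  7/5 = 1.4
  10/9 = 1.1111
  8/7 = 1.1429
  2/7 = 0.2857
  5/9 = 0.5556
Decimals in increasing order: 0.2857 < 0.5556 < 1.1111 < 1.1429 < 1.4
Writing each back as its fraction gives the sorted order.
Final answer: 2/7, 5/9, 10/9, 8/7, 7/5


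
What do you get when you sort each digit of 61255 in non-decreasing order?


The number 61255 has digits: 6, 1, 2, 5, 5
Sorted: 1, 2, 5, 5, 6
Joining the sorted digits gives the result.
Final answer: 12556


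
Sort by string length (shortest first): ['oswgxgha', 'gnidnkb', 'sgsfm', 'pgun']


Compute lengths:
  'oswgxgha' has length 8
  'gnidnkb' has length 7
  'sgsfm' has length 5
  'pgun' has length 4
Lengths in increasing order: 4 < 5 < 7 < 8
Listing the words in that order gives the answer.
Final answer: ['pgun', 'sgsfm', 'gnidnkb', 'oswgxgha']


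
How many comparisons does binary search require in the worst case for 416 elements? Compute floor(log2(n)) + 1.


Binary search halves the search space each step.
Maximum comparisons = floor(log2(416)) + 1
log2(416) = 8.7004
floor(log2(416)) = 8, so 8 + 1 = 9
Final answer: 9


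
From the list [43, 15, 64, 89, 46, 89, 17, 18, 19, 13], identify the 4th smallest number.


Sort ascending: [13, 15, 17, 18, 19, 43, 46, 64, 89, 89]
The 4th element (1-indexed) is at index 3.
Value = 18
Final answer: 18


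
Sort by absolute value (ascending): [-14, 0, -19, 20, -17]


Compute absolute values:
  |-14| = 14
  |0| = 0
  |-19| = 19
  |20| = 20
  |-17| = 17
Absolute values in increasing order: 0 < 14 < 17 < 19 < 20
Listing the original numbers in that order gives the answer.
Final answer: [0, -14, -17, -19, 20]


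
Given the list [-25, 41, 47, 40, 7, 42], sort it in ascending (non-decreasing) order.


Original list: [-25, 41, 47, 40, 7, 42]
Repeatedly take the smallest remaining element:
  Remaining [-25, 41, 47, 40, 7, 42] -> smallest is -25
  Remaining [41, 47, 40, 7, 42] -> smallest is 7
  Remaining [41, 47, 40, 42] -> smallest is 40
  Remaining [41, 47, 42] -> smallest is 41
  Remaining [47, 42] -> smallest is 42
  Remaining [47] -> smallest is 47
Collecting the picks in order gives the sorted list.
Final answer: [-25, 7, 40, 41, 42, 47]


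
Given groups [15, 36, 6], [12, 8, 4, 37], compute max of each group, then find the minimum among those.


Find max of each group:
  Group 1: [15, 36, 6] -> max = 36
  Group 2: [12, 8, 4, 37] -> max = 37
Maxes: [36, 37]
Minimum of maxes = 36
Final answer: 36


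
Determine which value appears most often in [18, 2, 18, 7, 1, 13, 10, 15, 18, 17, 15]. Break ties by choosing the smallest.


Count the frequency of each value:
  1 appears 1 time(s)
  2 appears 1 time(s)
  7 appears 1 time(s)
  10 appears 1 time(s)
  13 appears 1 time(s)
  15 appears 2 time(s)
  17 appears 1 time(s)
  18 appears 3 time(s)
Maximum frequency is 3.
Only 18 reaches that frequency, so it is the mode.
Final answer: 18


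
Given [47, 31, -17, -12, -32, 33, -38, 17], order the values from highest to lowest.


Original list: [47, 31, -17, -12, -32, 33, -38, 17]
Repeatedly take the largest remaining element:
  Remaining [47, 31, -17, -12, -32, 33, -38, 17] -> largest is 47
  Remaining [31, -17, -12, -32, 33, -38, 17] -> largest is 33
  Remaining [31, -17, -12, -32, -38, 17] -> largest is 31
  Remaining [-17, -12, -32, -38, 17] -> largest is 17
  Remaining [-17, -12, -32, -38] -> largest is -12
  Remaining [-17, -32, -38] -> largest is -17
  Remaining [-32, -38] -> largest is -32
  Remaining [-38] -> largest is -38
Collecting the picks in order gives the descending list.
Final answer: [47, 33, 31, 17, -12, -17, -32, -38]


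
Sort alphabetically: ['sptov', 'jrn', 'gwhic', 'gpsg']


Compare strings character by character (the first differing letter decides):
  'gpsg' < 'gwhic' since 'p' < 'w' at position 2
  'gwhic' < 'jrn' since 'g' < 'j' at position 1
  'jrn' < 'sptov' since 'j' < 's' at position 1
Chaining these comparisons gives the alphabetical order.
Final answer: ['gpsg', 'gwhic', 'jrn', 'sptov']


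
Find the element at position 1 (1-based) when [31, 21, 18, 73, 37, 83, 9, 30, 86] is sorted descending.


Sort descending: [86, 83, 73, 37, 31, 30, 21, 18, 9]
The 1st element (1-indexed) is at index 0.
Value = 86
Final answer: 86


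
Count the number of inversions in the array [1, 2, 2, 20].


For each element, count the later elements that are smaller than it:
  1 (index 0): smaller elements after it = [] -> 0
  2 (index 1): smaller elements after it = [] -> 0
  2 (index 2): smaller elements after it = [] -> 0
Total inversions = 0 + 0 + 0 = 0
Final answer: 0


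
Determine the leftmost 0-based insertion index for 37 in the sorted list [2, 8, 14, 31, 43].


List is sorted: [2, 8, 14, 31, 43]
We need the leftmost position where 37 can be inserted, i.e. the first index whose element is >= 37 (or the end of the list if none is).
Binary search with low=0, high=5 (0-based indices):
  low=0, high=5, mid=2: a[2]=14 < 37, so low = 3
  low=3, high=5, mid=4: a[4]=43 >= 37, so high = 4
  low=3, high=4, mid=3: a[3]=31 < 37, so low = 4
Now low = high = 4, so the insertion index is 4.
Final answer: 4


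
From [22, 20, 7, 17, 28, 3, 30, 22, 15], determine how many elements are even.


Check each element:
  22 is even
  20 is even
  7 is odd
  17 is odd
  28 is even
  3 is odd
  30 is even
  22 is even
  15 is odd
Evens: [22, 20, 28, 30, 22]
Count of evens = 5
Final answer: 5


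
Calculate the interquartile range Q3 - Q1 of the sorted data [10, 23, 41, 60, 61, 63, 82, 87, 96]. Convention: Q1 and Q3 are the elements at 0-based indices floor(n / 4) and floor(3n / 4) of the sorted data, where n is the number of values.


The data has n = 9 elements.
Q1 index = floor(9 / 4) = floor(2.25) = 2; Q3 index = floor(3 * 9 / 4) = floor(6.75) = 6
Q1 = element at index 2 = 41
Q3 = element at index 6 = 82
IQR = 82 - 41 = 41
Final answer: 41


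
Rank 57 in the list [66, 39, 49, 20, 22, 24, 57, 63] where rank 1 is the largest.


Sort descending: [66, 63, 57, 49, 39, 24, 22, 20]
Find 57 in the sorted list.
57 is at position 3.
Final answer: 3


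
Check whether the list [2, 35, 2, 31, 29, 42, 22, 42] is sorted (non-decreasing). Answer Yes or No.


Check consecutive pairs:
  2 <= 35? True
  35 <= 2? False
  2 <= 31? True
  31 <= 29? False
  29 <= 42? True
  42 <= 22? False
  22 <= 42? True
3 consecutive pair(s) are out of order, so the list is not sorted.
Final answer: No


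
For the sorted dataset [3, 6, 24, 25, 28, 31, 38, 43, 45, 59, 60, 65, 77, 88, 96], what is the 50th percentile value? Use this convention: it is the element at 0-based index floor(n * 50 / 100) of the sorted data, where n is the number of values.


The dataset has n = 15 elements.
Index = floor(15 * 50 / 100) = floor(750 / 100) = floor(7.5) = 7
Counting from index 0 in the sorted data, the element at index 7 is 43.
Final answer: 43


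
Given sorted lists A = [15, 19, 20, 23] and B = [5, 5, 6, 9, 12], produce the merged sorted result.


List A: [15, 19, 20, 23]
List B: [5, 5, 6, 9, 12]
Repeatedly compare the front elements and take the smaller:
  15 vs 5 -> take 5
  15 vs 5 -> take 5
  15 vs 6 -> take 6
  15 vs 9 -> take 9
  15 vs 12 -> take 12
  B is exhausted; append the rest of A: [15, 19, 20, 23]
Final answer: [5, 5, 6, 9, 12, 15, 19, 20, 23]


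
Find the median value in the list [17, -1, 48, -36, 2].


First, sort the list: [-36, -1, 2, 17, 48]
The list has 5 elements (odd count).
The middle index is 2 (0-based), and the element there is 2.
Final answer: 2


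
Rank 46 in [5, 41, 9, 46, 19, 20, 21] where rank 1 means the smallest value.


Sort ascending: [5, 9, 19, 20, 21, 41, 46]
Find 46 in the sorted list.
46 is at position 7 (1-indexed).
Final answer: 7


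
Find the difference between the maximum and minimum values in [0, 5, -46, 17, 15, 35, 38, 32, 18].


Maximum value: 38
Minimum value: -46
Range = 38 - (-46) = 84
Final answer: 84


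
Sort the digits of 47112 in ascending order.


The number 47112 has digits: 4, 7, 1, 1, 2
Sorted: 1, 1, 2, 4, 7
Joining the sorted digits gives the result.
Final answer: 11247


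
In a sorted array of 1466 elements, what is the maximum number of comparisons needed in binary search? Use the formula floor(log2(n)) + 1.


Binary search halves the search space each step.
Maximum comparisons = floor(log2(1466)) + 1
log2(1466) = 10.5177
floor(log2(1466)) = 10, so 10 + 1 = 11
Final answer: 11


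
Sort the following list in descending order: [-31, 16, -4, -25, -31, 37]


Original list: [-31, 16, -4, -25, -31, 37]
Repeatedly take the largest remaining element:
  Remaining [-31, 16, -4, -25, -31, 37] -> largest is 37
  Remaining [-31, 16, -4, -25, -31] -> largest is 16
  Remaining [-31, -4, -25, -31] -> largest is -4
  Remaining [-31, -25, -31] -> largest is -25
  Remaining [-31, -31] -> largest is -31
  Remaining [-31] -> largest is -31
Collecting the picks in order gives the descending list.
Final answer: [37, 16, -4, -25, -31, -31]


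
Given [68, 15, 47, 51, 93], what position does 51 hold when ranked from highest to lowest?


Sort descending: [93, 68, 51, 47, 15]
Find 51 in the sorted list.
51 is at position 3.
Final answer: 3


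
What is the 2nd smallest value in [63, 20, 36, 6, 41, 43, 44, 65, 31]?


Sort ascending: [6, 20, 31, 36, 41, 43, 44, 63, 65]
The 2nd element (1-indexed) is at index 1.
Value = 20
Final answer: 20


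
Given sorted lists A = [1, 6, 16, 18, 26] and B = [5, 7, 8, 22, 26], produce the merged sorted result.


List A: [1, 6, 16, 18, 26]
List B: [5, 7, 8, 22, 26]
Repeatedly compare the front elements and take the smaller:
  1 vs 5 -> take 1
  6 vs 5 -> take 5
  6 vs 7 -> take 6
  16 vs 7 -> take 7
  16 vs 8 -> take 8
  16 vs 22 -> take 16
  18 vs 22 -> take 18
  26 vs 22 -> take 22
  26 vs 26 -> take 26
  A is exhausted; append the rest of B: [26]
Final answer: [1, 5, 6, 7, 8, 16, 18, 22, 26, 26]


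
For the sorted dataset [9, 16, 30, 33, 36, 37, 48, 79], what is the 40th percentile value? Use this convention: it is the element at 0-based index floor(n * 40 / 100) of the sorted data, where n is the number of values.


The dataset has n = 8 elements.
Index = floor(8 * 40 / 100) = floor(320 / 100) = floor(3.2) = 3
Counting from index 0 in the sorted data, the element at index 3 is 33.
Final answer: 33


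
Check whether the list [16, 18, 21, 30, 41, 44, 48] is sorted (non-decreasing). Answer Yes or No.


Check consecutive pairs:
  16 <= 18? True
  18 <= 21? True
  21 <= 30? True
  30 <= 41? True
  41 <= 44? True
  44 <= 48? True
Every consecutive pair is in order, so the list is non-decreasing.
Final answer: Yes


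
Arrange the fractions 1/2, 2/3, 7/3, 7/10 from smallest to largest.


Convert to decimal for comparison:
  1/2 = 0.5
  2/3 = 0.6667
  7/3 = 2.3333
  7/10 = 0.7
Decimals in increasing order: 0.5 < 0.6667 < 0.7 < 2.3333
Writing each back as its fraction gives the sorted order.
Final answer: 1/2, 2/3, 7/10, 7/3


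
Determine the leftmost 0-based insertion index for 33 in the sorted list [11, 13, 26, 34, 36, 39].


List is sorted: [11, 13, 26, 34, 36, 39]
We need the leftmost position where 33 can be inserted, i.e. the first index whose element is >= 33 (or the end of the list if none is).
Binary search with low=0, high=6 (0-based indices):
  low=0, high=6, mid=3: a[3]=34 >= 33, so high = 3
  low=0, high=3, mid=1: a[1]=13 < 33, so low = 2
  low=2, high=3, mid=2: a[2]=26 < 33, so low = 3
Now low = high = 3, so the insertion index is 3.
Final answer: 3


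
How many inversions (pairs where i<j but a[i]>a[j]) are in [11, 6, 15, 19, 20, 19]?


For each element, count the later elements that are smaller than it:
  11 (index 0): smaller elements after it = [6] -> 1
  6 (index 1): smaller elements after it = [] -> 0
  15 (index 2): smaller elements after it = [] -> 0
  19 (index 3): smaller elements after it = [] -> 0
  20 (index 4): smaller elements after it = [19] -> 1
Total inversions = 1 + 0 + 0 + 0 + 1 = 2
Final answer: 2


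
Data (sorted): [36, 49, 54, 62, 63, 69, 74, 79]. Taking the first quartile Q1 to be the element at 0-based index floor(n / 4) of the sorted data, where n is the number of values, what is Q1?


The list has n = 8 elements.
Q1 index = floor(8 / 4) = floor(2) = 2
Counting from index 0 in the sorted data, the element at index 2 is 54.
Final answer: 54


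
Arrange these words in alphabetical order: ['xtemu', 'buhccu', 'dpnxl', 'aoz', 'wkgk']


Compare strings character by character (the first differing letter decides):
  'aoz' < 'buhccu' since 'a' < 'b' at position 1
  'buhccu' < 'dpnxl' since 'b' < 'd' at position 1
  'dpnxl' < 'wkgk' since 'd' < 'w' at position 1
  'wkgk' < 'xtemu' since 'w' < 'x' at position 1
Chaining these comparisons gives the alphabetical order.
Final answer: ['aoz', 'buhccu', 'dpnxl', 'wkgk', 'xtemu']


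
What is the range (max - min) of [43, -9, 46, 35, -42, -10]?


Maximum value: 46
Minimum value: -42
Range = 46 - (-42) = 88
Final answer: 88


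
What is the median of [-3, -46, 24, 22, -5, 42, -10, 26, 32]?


First, sort the list: [-46, -10, -5, -3, 22, 24, 26, 32, 42]
The list has 9 elements (odd count).
The middle index is 4 (0-based), and the element there is 22.
Final answer: 22


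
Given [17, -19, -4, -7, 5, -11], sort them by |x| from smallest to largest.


Compute absolute values:
  |17| = 17
  |-19| = 19
  |-4| = 4
  |-7| = 7
  |5| = 5
  |-11| = 11
Absolute values in increasing order: 4 < 5 < 7 < 11 < 17 < 19
Listing the original numbers in that order gives the answer.
Final answer: [-4, 5, -7, -11, 17, -19]


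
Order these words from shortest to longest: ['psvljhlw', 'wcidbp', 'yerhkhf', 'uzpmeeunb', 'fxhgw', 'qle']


Compute lengths:
  'psvljhlw' has length 8
  'wcidbp' has length 6
  'yerhkhf' has length 7
  'uzpmeeunb' has length 9
  'fxhgw' has length 5
  'qle' has length 3
Lengths in increasing order: 3 < 5 < 6 < 7 < 8 < 9
Listing the words in that order gives the answer.
Final answer: ['qle', 'fxhgw', 'wcidbp', 'yerhkhf', 'psvljhlw', 'uzpmeeunb']


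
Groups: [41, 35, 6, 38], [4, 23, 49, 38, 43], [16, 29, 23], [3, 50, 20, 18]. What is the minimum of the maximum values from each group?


Find max of each group:
  Group 1: [41, 35, 6, 38] -> max = 41
  Group 2: [4, 23, 49, 38, 43] -> max = 49
  Group 3: [16, 29, 23] -> max = 29
  Group 4: [3, 50, 20, 18] -> max = 50
Maxes: [41, 49, 29, 50]
Minimum of maxes = 29
Final answer: 29


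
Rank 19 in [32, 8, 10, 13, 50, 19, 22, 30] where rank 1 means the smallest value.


Sort ascending: [8, 10, 13, 19, 22, 30, 32, 50]
Find 19 in the sorted list.
19 is at position 4 (1-indexed).
Final answer: 4


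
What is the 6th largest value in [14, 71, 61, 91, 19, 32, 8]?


Sort descending: [91, 71, 61, 32, 19, 14, 8]
The 6th element (1-indexed) is at index 5.
Value = 14
Final answer: 14


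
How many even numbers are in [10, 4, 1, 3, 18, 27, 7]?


Check each element:
  10 is even
  4 is even
  1 is odd
  3 is odd
  18 is even
  27 is odd
  7 is odd
Evens: [10, 4, 18]
Count of evens = 3
Final answer: 3


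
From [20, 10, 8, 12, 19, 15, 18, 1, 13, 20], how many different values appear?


List all unique values:
Distinct values: [1, 8, 10, 12, 13, 15, 18, 19, 20]
Count = 9
Final answer: 9


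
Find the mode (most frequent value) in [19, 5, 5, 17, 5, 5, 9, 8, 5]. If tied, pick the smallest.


Count the frequency of each value:
  5 appears 5 time(s)
  8 appears 1 time(s)
  9 appears 1 time(s)
  17 appears 1 time(s)
  19 appears 1 time(s)
Maximum frequency is 5.
Only 5 reaches that frequency, so it is the mode.
Final answer: 5


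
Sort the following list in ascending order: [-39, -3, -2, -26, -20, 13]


Original list: [-39, -3, -2, -26, -20, 13]
Repeatedly take the smallest remaining element:
  Remaining [-39, -3, -2, -26, -20, 13] -> smallest is -39
  Remaining [-3, -2, -26, -20, 13] -> smallest is -26
  Remaining [-3, -2, -20, 13] -> smallest is -20
  Remaining [-3, -2, 13] -> smallest is -3
  Remaining [-2, 13] -> smallest is -2
  Remaining [13] -> smallest is 13
Collecting the picks in order gives the sorted list.
Final answer: [-39, -26, -20, -3, -2, 13]


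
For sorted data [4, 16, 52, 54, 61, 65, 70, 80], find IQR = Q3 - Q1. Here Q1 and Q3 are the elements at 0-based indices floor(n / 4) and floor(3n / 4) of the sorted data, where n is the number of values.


The data has n = 8 elements.
Q1 index = floor(8 / 4) = floor(2) = 2; Q3 index = floor(3 * 8 / 4) = floor(6) = 6
Q1 = element at index 2 = 52
Q3 = element at index 6 = 70
IQR = 70 - 52 = 18
Final answer: 18


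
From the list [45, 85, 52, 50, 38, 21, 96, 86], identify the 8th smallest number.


Sort ascending: [21, 38, 45, 50, 52, 85, 86, 96]
The 8th element (1-indexed) is at index 7.
Value = 96
Final answer: 96


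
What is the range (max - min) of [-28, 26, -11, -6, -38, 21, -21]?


Maximum value: 26
Minimum value: -38
Range = 26 - (-38) = 64
Final answer: 64


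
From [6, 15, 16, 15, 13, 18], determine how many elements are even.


Check each element:
  6 is even
  15 is odd
  16 is even
  15 is odd
  13 is odd
  18 is even
Evens: [6, 16, 18]
Count of evens = 3
Final answer: 3


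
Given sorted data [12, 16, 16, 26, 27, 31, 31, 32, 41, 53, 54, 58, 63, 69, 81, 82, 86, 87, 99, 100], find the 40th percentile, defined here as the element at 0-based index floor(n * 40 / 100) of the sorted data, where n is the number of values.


The dataset has n = 20 elements.
Index = floor(20 * 40 / 100) = floor(800 / 100) = floor(8) = 8
Counting from index 0 in the sorted data, the element at index 8 is 41.
Final answer: 41


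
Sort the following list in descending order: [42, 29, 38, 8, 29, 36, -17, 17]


Original list: [42, 29, 38, 8, 29, 36, -17, 17]
Repeatedly take the largest remaining element:
  Remaining [42, 29, 38, 8, 29, 36, -17, 17] -> largest is 42
  Remaining [29, 38, 8, 29, 36, -17, 17] -> largest is 38
  Remaining [29, 8, 29, 36, -17, 17] -> largest is 36
  Remaining [29, 8, 29, -17, 17] -> largest is 29
  Remaining [8, 29, -17, 17] -> largest is 29
  Remaining [8, -17, 17] -> largest is 17
  Remaining [8, -17] -> largest is 8
  Remaining [-17] -> largest is -17
Collecting the picks in order gives the descending list.
Final answer: [42, 38, 36, 29, 29, 17, 8, -17]


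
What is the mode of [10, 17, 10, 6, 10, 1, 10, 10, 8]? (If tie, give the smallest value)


Count the frequency of each value:
  1 appears 1 time(s)
  6 appears 1 time(s)
  8 appears 1 time(s)
  10 appears 5 time(s)
  17 appears 1 time(s)
Maximum frequency is 5.
Only 10 reaches that frequency, so it is the mode.
Final answer: 10


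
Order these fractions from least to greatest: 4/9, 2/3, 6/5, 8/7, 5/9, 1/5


Convert to decimal for comparison:
  4/9 = 0.4444
  2/3 = 0.6667
  6/5 = 1.2
  8/7 = 1.1429
  5/9 = 0.5556
  1/5 = 0.2
Decimals in increasing order: 0.2 < 0.4444 < 0.5556 < 0.6667 < 1.1429 < 1.2
Writing each back as its fraction gives the sorted order.
Final answer: 1/5, 4/9, 5/9, 2/3, 8/7, 6/5


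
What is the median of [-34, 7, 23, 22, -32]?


First, sort the list: [-34, -32, 7, 22, 23]
The list has 5 elements (odd count).
The middle index is 2 (0-based), and the element there is 7.
Final answer: 7


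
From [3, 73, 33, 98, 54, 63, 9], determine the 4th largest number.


Sort descending: [98, 73, 63, 54, 33, 9, 3]
The 4th element (1-indexed) is at index 3.
Value = 54
Final answer: 54


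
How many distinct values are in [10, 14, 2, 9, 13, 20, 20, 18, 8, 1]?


List all unique values:
Distinct values: [1, 2, 8, 9, 10, 13, 14, 18, 20]
Count = 9
Final answer: 9


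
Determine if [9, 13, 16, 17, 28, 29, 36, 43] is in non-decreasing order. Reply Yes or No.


Check consecutive pairs:
  9 <= 13? True
  13 <= 16? True
  16 <= 17? True
  17 <= 28? True
  28 <= 29? True
  29 <= 36? True
  36 <= 43? True
Every consecutive pair is in order, so the list is non-decreasing.
Final answer: Yes


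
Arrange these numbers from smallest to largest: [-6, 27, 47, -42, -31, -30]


Original list: [-6, 27, 47, -42, -31, -30]
Repeatedly take the smallest remaining element:
  Remaining [-6, 27, 47, -42, -31, -30] -> smallest is -42
  Remaining [-6, 27, 47, -31, -30] -> smallest is -31
  Remaining [-6, 27, 47, -30] -> smallest is -30
  Remaining [-6, 27, 47] -> smallest is -6
  Remaining [27, 47] -> smallest is 27
  Remaining [47] -> smallest is 47
Collecting the picks in order gives the sorted list.
Final answer: [-42, -31, -30, -6, 27, 47]


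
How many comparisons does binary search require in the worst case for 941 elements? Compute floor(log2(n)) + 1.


Binary search halves the search space each step.
Maximum comparisons = floor(log2(941)) + 1
log2(941) = 9.8781
floor(log2(941)) = 9, so 9 + 1 = 10
Final answer: 10


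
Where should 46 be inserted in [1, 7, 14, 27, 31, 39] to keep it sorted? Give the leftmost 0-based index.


List is sorted: [1, 7, 14, 27, 31, 39]
We need the leftmost position where 46 can be inserted, i.e. the first index whose element is >= 46 (or the end of the list if none is).
Binary search with low=0, high=6 (0-based indices):
  low=0, high=6, mid=3: a[3]=27 < 46, so low = 4
  low=4, high=6, mid=5: a[5]=39 < 46, so low = 6
Now low = high = 6, so the insertion index is 6.
Final answer: 6


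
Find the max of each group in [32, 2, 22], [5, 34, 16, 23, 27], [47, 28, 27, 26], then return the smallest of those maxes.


Find max of each group:
  Group 1: [32, 2, 22] -> max = 32
  Group 2: [5, 34, 16, 23, 27] -> max = 34
  Group 3: [47, 28, 27, 26] -> max = 47
Maxes: [32, 34, 47]
Minimum of maxes = 32
Final answer: 32


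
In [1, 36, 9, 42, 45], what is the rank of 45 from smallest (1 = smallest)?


Sort ascending: [1, 9, 36, 42, 45]
Find 45 in the sorted list.
45 is at position 5 (1-indexed).
Final answer: 5


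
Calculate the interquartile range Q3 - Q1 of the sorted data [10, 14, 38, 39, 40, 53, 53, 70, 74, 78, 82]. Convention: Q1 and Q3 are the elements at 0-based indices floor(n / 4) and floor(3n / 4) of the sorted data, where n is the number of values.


The data has n = 11 elements.
Q1 index = floor(11 / 4) = floor(2.75) = 2; Q3 index = floor(3 * 11 / 4) = floor(8.25) = 8
Q1 = element at index 2 = 38
Q3 = element at index 8 = 74
IQR = 74 - 38 = 36
Final answer: 36


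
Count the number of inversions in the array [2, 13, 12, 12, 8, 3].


For each element, count the later elements that are smaller than it:
  2 (index 0): smaller elements after it = [] -> 0
  13 (index 1): smaller elements after it = [12, 12, 8, 3] -> 4
  12 (index 2): smaller elements after it = [8, 3] -> 2
  12 (index 3): smaller elements after it = [8, 3] -> 2
  8 (index 4): smaller elements after it = [3] -> 1
Total inversions = 0 + 4 + 2 + 2 + 1 = 9
Final answer: 9


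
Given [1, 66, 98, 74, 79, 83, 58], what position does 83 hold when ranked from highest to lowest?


Sort descending: [98, 83, 79, 74, 66, 58, 1]
Find 83 in the sorted list.
83 is at position 2.
Final answer: 2


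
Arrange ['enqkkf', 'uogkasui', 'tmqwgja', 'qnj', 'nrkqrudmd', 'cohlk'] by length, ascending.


Compute lengths:
  'enqkkf' has length 6
  'uogkasui' has length 8
  'tmqwgja' has length 7
  'qnj' has length 3
  'nrkqrudmd' has length 9
  'cohlk' has length 5
Lengths in increasing order: 3 < 5 < 6 < 7 < 8 < 9
Listing the words in that order gives the answer.
Final answer: ['qnj', 'cohlk', 'enqkkf', 'tmqwgja', 'uogkasui', 'nrkqrudmd']


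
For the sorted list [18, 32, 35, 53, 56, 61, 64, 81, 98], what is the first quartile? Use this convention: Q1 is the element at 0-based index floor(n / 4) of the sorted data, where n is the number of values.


The list has n = 9 elements.
Q1 index = floor(9 / 4) = floor(2.25) = 2
Counting from index 0 in the sorted data, the element at index 2 is 35.
Final answer: 35


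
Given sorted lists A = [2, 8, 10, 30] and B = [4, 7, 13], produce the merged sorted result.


List A: [2, 8, 10, 30]
List B: [4, 7, 13]
Repeatedly compare the front elements and take the smaller:
  2 vs 4 -> take 2
  8 vs 4 -> take 4
  8 vs 7 -> take 7
  8 vs 13 -> take 8
  10 vs 13 -> take 10
  30 vs 13 -> take 13
  B is exhausted; append the rest of A: [30]
Final answer: [2, 4, 7, 8, 10, 13, 30]


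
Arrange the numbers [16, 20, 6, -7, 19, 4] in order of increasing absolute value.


Compute absolute values:
  |16| = 16
  |20| = 20
  |6| = 6
  |-7| = 7
  |19| = 19
  |4| = 4
Absolute values in increasing order: 4 < 6 < 7 < 16 < 19 < 20
Listing the original numbers in that order gives the answer.
Final answer: [4, 6, -7, 16, 19, 20]


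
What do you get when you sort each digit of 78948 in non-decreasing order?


The number 78948 has digits: 7, 8, 9, 4, 8
Sorted: 4, 7, 8, 8, 9
Joining the sorted digits gives the result.
Final answer: 47889


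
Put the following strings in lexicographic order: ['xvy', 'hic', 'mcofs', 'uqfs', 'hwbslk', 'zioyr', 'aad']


Compare strings character by character (the first differing letter decides):
  'aad' < 'hic' since 'a' < 'h' at position 1
  'hic' < 'hwbslk' since 'i' < 'w' at position 2
  'hwbslk' < 'mcofs' since 'h' < 'm' at position 1
  'mcofs' < 'uqfs' since 'm' < 'u' at position 1
  'uqfs' < 'xvy' since 'u' < 'x' at position 1
  'xvy' < 'zioyr' since 'x' < 'z' at position 1
Chaining these comparisons gives the alphabetical order.
Final answer: ['aad', 'hic', 'hwbslk', 'mcofs', 'uqfs', 'xvy', 'zioyr']


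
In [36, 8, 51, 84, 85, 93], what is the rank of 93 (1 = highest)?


Sort descending: [93, 85, 84, 51, 36, 8]
Find 93 in the sorted list.
93 is at position 1.
Final answer: 1


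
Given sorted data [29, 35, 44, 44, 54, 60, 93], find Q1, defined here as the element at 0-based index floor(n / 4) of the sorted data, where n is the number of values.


The list has n = 7 elements.
Q1 index = floor(7 / 4) = floor(1.75) = 1
Counting from index 0 in the sorted data, the element at index 1 is 35.
Final answer: 35


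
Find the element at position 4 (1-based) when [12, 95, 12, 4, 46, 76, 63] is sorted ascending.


Sort ascending: [4, 12, 12, 46, 63, 76, 95]
The 4th element (1-indexed) is at index 3.
Value = 46
Final answer: 46


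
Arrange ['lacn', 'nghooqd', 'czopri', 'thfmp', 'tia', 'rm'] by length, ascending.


Compute lengths:
  'lacn' has length 4
  'nghooqd' has length 7
  'czopri' has length 6
  'thfmp' has length 5
  'tia' has length 3
  'rm' has length 2
Lengths in increasing order: 2 < 3 < 4 < 5 < 6 < 7
Listing the words in that order gives the answer.
Final answer: ['rm', 'tia', 'lacn', 'thfmp', 'czopri', 'nghooqd']


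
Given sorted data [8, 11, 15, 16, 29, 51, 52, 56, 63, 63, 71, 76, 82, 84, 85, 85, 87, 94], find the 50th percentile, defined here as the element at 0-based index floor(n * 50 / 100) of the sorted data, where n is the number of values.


The dataset has n = 18 elements.
Index = floor(18 * 50 / 100) = floor(900 / 100) = floor(9) = 9
Counting from index 0 in the sorted data, the element at index 9 is 63.
Final answer: 63


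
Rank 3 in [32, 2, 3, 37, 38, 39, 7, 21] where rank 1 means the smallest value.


Sort ascending: [2, 3, 7, 21, 32, 37, 38, 39]
Find 3 in the sorted list.
3 is at position 2 (1-indexed).
Final answer: 2


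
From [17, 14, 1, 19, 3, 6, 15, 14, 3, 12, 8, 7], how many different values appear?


List all unique values:
Distinct values: [1, 3, 6, 7, 8, 12, 14, 15, 17, 19]
Count = 10
Final answer: 10


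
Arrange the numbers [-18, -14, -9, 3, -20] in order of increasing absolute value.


Compute absolute values:
  |-18| = 18
  |-14| = 14
  |-9| = 9
  |3| = 3
  |-20| = 20
Absolute values in increasing order: 3 < 9 < 14 < 18 < 20
Listing the original numbers in that order gives the answer.
Final answer: [3, -9, -14, -18, -20]


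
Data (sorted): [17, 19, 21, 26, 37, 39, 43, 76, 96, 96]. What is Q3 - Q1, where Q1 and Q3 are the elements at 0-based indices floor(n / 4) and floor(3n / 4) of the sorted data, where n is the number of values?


The data has n = 10 elements.
Q1 index = floor(10 / 4) = floor(2.5) = 2; Q3 index = floor(3 * 10 / 4) = floor(7.5) = 7
Q1 = element at index 2 = 21
Q3 = element at index 7 = 76
IQR = 76 - 21 = 55
Final answer: 55


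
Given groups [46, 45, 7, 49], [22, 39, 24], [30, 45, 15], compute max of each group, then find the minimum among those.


Find max of each group:
  Group 1: [46, 45, 7, 49] -> max = 49
  Group 2: [22, 39, 24] -> max = 39
  Group 3: [30, 45, 15] -> max = 45
Maxes: [49, 39, 45]
Minimum of maxes = 39
Final answer: 39


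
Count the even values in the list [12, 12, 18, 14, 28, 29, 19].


Check each element:
  12 is even
  12 is even
  18 is even
  14 is even
  28 is even
  29 is odd
  19 is odd
Evens: [12, 12, 18, 14, 28]
Count of evens = 5
Final answer: 5


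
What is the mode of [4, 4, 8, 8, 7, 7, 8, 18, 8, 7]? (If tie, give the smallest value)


Count the frequency of each value:
  4 appears 2 time(s)
  7 appears 3 time(s)
  8 appears 4 time(s)
  18 appears 1 time(s)
Maximum frequency is 4.
Only 8 reaches that frequency, so it is the mode.
Final answer: 8


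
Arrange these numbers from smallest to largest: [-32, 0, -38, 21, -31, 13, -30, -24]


Original list: [-32, 0, -38, 21, -31, 13, -30, -24]
Repeatedly take the smallest remaining element:
  Remaining [-32, 0, -38, 21, -31, 13, -30, -24] -> smallest is -38
  Remaining [-32, 0, 21, -31, 13, -30, -24] -> smallest is -32
  Remaining [0, 21, -31, 13, -30, -24] -> smallest is -31
  Remaining [0, 21, 13, -30, -24] -> smallest is -30
  Remaining [0, 21, 13, -24] -> smallest is -24
  Remaining [0, 21, 13] -> smallest is 0
  Remaining [21, 13] -> smallest is 13
  Remaining [21] -> smallest is 21
Collecting the picks in order gives the sorted list.
Final answer: [-38, -32, -31, -30, -24, 0, 13, 21]


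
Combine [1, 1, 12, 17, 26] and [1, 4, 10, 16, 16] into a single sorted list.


List A: [1, 1, 12, 17, 26]
List B: [1, 4, 10, 16, 16]
Repeatedly compare the front elements and take the smaller:
  1 vs 1 -> take 1
  1 vs 1 -> take 1
  12 vs 1 -> take 1
  12 vs 4 -> take 4
  12 vs 10 -> take 10
  12 vs 16 -> take 12
  17 vs 16 -> take 16
  17 vs 16 -> take 16
  B is exhausted; append the rest of A: [17, 26]
Final answer: [1, 1, 1, 4, 10, 12, 16, 16, 17, 26]


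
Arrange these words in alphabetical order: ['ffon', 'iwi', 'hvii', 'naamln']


Compare strings character by character (the first differing letter decides):
  'ffon' < 'hvii' since 'f' < 'h' at position 1
  'hvii' < 'iwi' since 'h' < 'i' at position 1
  'iwi' < 'naamln' since 'i' < 'n' at position 1
Chaining these comparisons gives the alphabetical order.
Final answer: ['ffon', 'hvii', 'iwi', 'naamln']


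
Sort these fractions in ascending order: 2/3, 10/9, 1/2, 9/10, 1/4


Convert to decimal for comparison:
  2/3 = 0.6667
  10/9 = 1.1111
  1/2 = 0.5
  9/10 = 0.9
  1/4 = 0.25
Decimals in increasing order: 0.25 < 0.5 < 0.6667 < 0.9 < 1.1111
Writing each back as its fraction gives the sorted order.
Final answer: 1/4, 1/2, 2/3, 9/10, 10/9


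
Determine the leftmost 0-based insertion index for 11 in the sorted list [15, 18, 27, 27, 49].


List is sorted: [15, 18, 27, 27, 49]
We need the leftmost position where 11 can be inserted, i.e. the first index whose element is >= 11 (or the end of the list if none is).
Binary search with low=0, high=5 (0-based indices):
  low=0, high=5, mid=2: a[2]=27 >= 11, so high = 2
  low=0, high=2, mid=1: a[1]=18 >= 11, so high = 1
  low=0, high=1, mid=0: a[0]=15 >= 11, so high = 0
Now low = high = 0, so the insertion index is 0.
Final answer: 0


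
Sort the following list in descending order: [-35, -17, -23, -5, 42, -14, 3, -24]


Original list: [-35, -17, -23, -5, 42, -14, 3, -24]
Repeatedly take the largest remaining element:
  Remaining [-35, -17, -23, -5, 42, -14, 3, -24] -> largest is 42
  Remaining [-35, -17, -23, -5, -14, 3, -24] -> largest is 3
  Remaining [-35, -17, -23, -5, -14, -24] -> largest is -5
  Remaining [-35, -17, -23, -14, -24] -> largest is -14
  Remaining [-35, -17, -23, -24] -> largest is -17
  Remaining [-35, -23, -24] -> largest is -23
  Remaining [-35, -24] -> largest is -24
  Remaining [-35] -> largest is -35
Collecting the picks in order gives the descending list.
Final answer: [42, 3, -5, -14, -17, -23, -24, -35]


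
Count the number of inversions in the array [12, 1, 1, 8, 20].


For each element, count the later elements that are smaller than it:
  12 (index 0): smaller elements after it = [1, 1, 8] -> 3
  1 (index 1): smaller elements after it = [] -> 0
  1 (index 2): smaller elements after it = [] -> 0
  8 (index 3): smaller elements after it = [] -> 0
Total inversions = 3 + 0 + 0 + 0 = 3
Final answer: 3


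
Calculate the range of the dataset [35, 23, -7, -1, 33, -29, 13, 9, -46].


Maximum value: 35
Minimum value: -46
Range = 35 - (-46) = 81
Final answer: 81


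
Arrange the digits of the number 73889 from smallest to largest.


The number 73889 has digits: 7, 3, 8, 8, 9
Sorted: 3, 7, 8, 8, 9
Joining the sorted digits gives the result.
Final answer: 37889


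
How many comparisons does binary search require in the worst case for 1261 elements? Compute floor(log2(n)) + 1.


Binary search halves the search space each step.
Maximum comparisons = floor(log2(1261)) + 1
log2(1261) = 10.3004
floor(log2(1261)) = 10, so 10 + 1 = 11
Final answer: 11


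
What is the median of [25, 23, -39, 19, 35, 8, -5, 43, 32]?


First, sort the list: [-39, -5, 8, 19, 23, 25, 32, 35, 43]
The list has 9 elements (odd count).
The middle index is 4 (0-based), and the element there is 23.
Final answer: 23


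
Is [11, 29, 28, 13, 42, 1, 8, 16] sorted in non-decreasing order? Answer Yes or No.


Check consecutive pairs:
  11 <= 29? True
  29 <= 28? False
  28 <= 13? False
  13 <= 42? True
  42 <= 1? False
  1 <= 8? True
  8 <= 16? True
3 consecutive pair(s) are out of order, so the list is not sorted.
Final answer: No


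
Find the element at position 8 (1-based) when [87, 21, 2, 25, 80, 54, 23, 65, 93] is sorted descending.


Sort descending: [93, 87, 80, 65, 54, 25, 23, 21, 2]
The 8th element (1-indexed) is at index 7.
Value = 21
Final answer: 21


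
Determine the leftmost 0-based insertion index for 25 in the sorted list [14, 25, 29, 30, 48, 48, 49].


List is sorted: [14, 25, 29, 30, 48, 48, 49]
We need the leftmost position where 25 can be inserted, i.e. the first index whose element is >= 25 (or the end of the list if none is).
Binary search with low=0, high=7 (0-based indices):
  low=0, high=7, mid=3: a[3]=30 >= 25, so high = 3
  low=0, high=3, mid=1: a[1]=25 >= 25, so high = 1
  low=0, high=1, mid=0: a[0]=14 < 25, so low = 1
Now low = high = 1, so the insertion index is 1.
Final answer: 1


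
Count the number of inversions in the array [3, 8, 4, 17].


For each element, count the later elements that are smaller than it:
  3 (index 0): smaller elements after it = [] -> 0
  8 (index 1): smaller elements after it = [4] -> 1
  4 (index 2): smaller elements after it = [] -> 0
Total inversions = 0 + 1 + 0 = 1
Final answer: 1


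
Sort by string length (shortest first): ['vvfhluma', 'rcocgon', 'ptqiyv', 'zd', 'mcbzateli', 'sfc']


Compute lengths:
  'vvfhluma' has length 8
  'rcocgon' has length 7
  'ptqiyv' has length 6
  'zd' has length 2
  'mcbzateli' has length 9
  'sfc' has length 3
Lengths in increasing order: 2 < 3 < 6 < 7 < 8 < 9
Listing the words in that order gives the answer.
Final answer: ['zd', 'sfc', 'ptqiyv', 'rcocgon', 'vvfhluma', 'mcbzateli']


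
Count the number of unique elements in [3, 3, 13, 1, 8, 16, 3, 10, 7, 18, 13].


List all unique values:
Distinct values: [1, 3, 7, 8, 10, 13, 16, 18]
Count = 8
Final answer: 8


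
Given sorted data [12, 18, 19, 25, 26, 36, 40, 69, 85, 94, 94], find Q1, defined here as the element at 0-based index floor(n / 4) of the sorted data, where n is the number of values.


The list has n = 11 elements.
Q1 index = floor(11 / 4) = floor(2.75) = 2
Counting from index 0 in the sorted data, the element at index 2 is 19.
Final answer: 19


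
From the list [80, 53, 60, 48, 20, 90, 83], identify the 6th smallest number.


Sort ascending: [20, 48, 53, 60, 80, 83, 90]
The 6th element (1-indexed) is at index 5.
Value = 83
Final answer: 83


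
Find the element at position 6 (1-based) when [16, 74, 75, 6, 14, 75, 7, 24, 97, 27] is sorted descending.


Sort descending: [97, 75, 75, 74, 27, 24, 16, 14, 7, 6]
The 6th element (1-indexed) is at index 5.
Value = 24
Final answer: 24


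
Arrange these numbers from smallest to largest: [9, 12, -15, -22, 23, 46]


Original list: [9, 12, -15, -22, 23, 46]
Repeatedly take the smallest remaining element:
  Remaining [9, 12, -15, -22, 23, 46] -> smallest is -22
  Remaining [9, 12, -15, 23, 46] -> smallest is -15
  Remaining [9, 12, 23, 46] -> smallest is 9
  Remaining [12, 23, 46] -> smallest is 12
  Remaining [23, 46] -> smallest is 23
  Remaining [46] -> smallest is 46
Collecting the picks in order gives the sorted list.
Final answer: [-22, -15, 9, 12, 23, 46]


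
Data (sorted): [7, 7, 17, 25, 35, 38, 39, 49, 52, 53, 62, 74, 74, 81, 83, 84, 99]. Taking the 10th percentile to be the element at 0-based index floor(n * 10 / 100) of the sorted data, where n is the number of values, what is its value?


The dataset has n = 17 elements.
Index = floor(17 * 10 / 100) = floor(170 / 100) = floor(1.7) = 1
Counting from index 0 in the sorted data, the element at index 1 is 7.
Final answer: 7


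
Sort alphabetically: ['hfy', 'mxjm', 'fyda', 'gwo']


Compare strings character by character (the first differing letter decides):
  'fyda' < 'gwo' since 'f' < 'g' at position 1
  'gwo' < 'hfy' since 'g' < 'h' at position 1
  'hfy' < 'mxjm' since 'h' < 'm' at position 1
Chaining these comparisons gives the alphabetical order.
Final answer: ['fyda', 'gwo', 'hfy', 'mxjm']


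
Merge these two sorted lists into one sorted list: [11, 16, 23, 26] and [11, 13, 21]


List A: [11, 16, 23, 26]
List B: [11, 13, 21]
Repeatedly compare the front elements and take the smaller:
  11 vs 11 -> take 11
  16 vs 11 -> take 11
  16 vs 13 -> take 13
  16 vs 21 -> take 16
  23 vs 21 -> take 21
  B is exhausted; append the rest of A: [23, 26]
Final answer: [11, 11, 13, 16, 21, 23, 26]


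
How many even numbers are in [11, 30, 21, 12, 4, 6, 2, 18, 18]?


Check each element:
  11 is odd
  30 is even
  21 is odd
  12 is even
  4 is even
  6 is even
  2 is even
  18 is even
  18 is even
Evens: [30, 12, 4, 6, 2, 18, 18]
Count of evens = 7
Final answer: 7


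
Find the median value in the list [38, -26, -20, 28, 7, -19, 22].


First, sort the list: [-26, -20, -19, 7, 22, 28, 38]
The list has 7 elements (odd count).
The middle index is 3 (0-based), and the element there is 7.
Final answer: 7


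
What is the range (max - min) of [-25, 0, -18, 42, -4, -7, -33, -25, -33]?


Maximum value: 42
Minimum value: -33
Range = 42 - (-33) = 75
Final answer: 75


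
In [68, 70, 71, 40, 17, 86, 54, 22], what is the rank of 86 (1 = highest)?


Sort descending: [86, 71, 70, 68, 54, 40, 22, 17]
Find 86 in the sorted list.
86 is at position 1.
Final answer: 1


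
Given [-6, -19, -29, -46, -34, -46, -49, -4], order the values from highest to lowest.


Original list: [-6, -19, -29, -46, -34, -46, -49, -4]
Repeatedly take the largest remaining element:
  Remaining [-6, -19, -29, -46, -34, -46, -49, -4] -> largest is -4
  Remaining [-6, -19, -29, -46, -34, -46, -49] -> largest is -6
  Remaining [-19, -29, -46, -34, -46, -49] -> largest is -19
  Remaining [-29, -46, -34, -46, -49] -> largest is -29
  Remaining [-46, -34, -46, -49] -> largest is -34
  Remaining [-46, -46, -49] -> largest is -46
  Remaining [-46, -49] -> largest is -46
  Remaining [-49] -> largest is -49
Collecting the picks in order gives the descending list.
Final answer: [-4, -6, -19, -29, -34, -46, -46, -49]
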